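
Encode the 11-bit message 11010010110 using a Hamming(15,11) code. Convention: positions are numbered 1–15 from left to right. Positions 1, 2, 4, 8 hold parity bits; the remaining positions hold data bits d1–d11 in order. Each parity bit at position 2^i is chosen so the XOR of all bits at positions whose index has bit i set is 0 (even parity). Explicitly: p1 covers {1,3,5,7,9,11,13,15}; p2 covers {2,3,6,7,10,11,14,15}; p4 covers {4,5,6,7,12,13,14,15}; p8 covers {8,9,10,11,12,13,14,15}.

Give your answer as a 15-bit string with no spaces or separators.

101010110010110

Place data at non-parity positions: p1 p2 1 p4 1 0 1 p8 0 0 1 0 1 1 0
p1 (pos 1,3,5,7,9,11,13,15): XOR of data positions = 1⊕1⊕1⊕0⊕1⊕1⊕0 = 1
p2 (pos 2,3,6,7,10,11,14,15): XOR of data positions = 1⊕0⊕1⊕0⊕1⊕1⊕0 = 0
p4 (pos 4,5,6,7,12,13,14,15): XOR of data positions = 1⊕0⊕1⊕0⊕1⊕1⊕0 = 0
p8 (pos 8,9,10,11,12,13,14,15): XOR of data positions = 0⊕0⊕1⊕0⊕1⊕1⊕0 = 1
Codeword: 101010110010110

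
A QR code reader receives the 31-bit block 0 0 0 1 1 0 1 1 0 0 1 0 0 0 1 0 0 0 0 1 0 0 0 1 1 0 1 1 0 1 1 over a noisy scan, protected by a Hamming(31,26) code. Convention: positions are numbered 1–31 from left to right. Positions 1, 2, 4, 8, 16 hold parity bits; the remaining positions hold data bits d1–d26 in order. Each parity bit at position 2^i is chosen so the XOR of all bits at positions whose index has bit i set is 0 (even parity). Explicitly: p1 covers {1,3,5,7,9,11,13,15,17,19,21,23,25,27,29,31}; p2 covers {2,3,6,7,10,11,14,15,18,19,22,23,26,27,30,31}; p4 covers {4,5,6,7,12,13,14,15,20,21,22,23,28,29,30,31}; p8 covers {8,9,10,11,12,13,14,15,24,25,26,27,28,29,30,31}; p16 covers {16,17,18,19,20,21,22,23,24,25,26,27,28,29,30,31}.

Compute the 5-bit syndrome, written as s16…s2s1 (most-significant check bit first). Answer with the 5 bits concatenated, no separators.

s1 (pos 1,3,5,7,9,11,13,15,17,19,21,23,25,27,29,31): 0⊕0⊕1⊕1⊕0⊕1⊕0⊕1⊕0⊕0⊕0⊕0⊕1⊕1⊕0⊕1 = 1
s2 (pos 2,3,6,7,10,11,14,15,18,19,22,23,26,27,30,31): 0⊕0⊕0⊕1⊕0⊕1⊕0⊕1⊕0⊕0⊕0⊕0⊕0⊕1⊕1⊕1 = 0
s4 (pos 4,5,6,7,12,13,14,15,20,21,22,23,28,29,30,31): 1⊕1⊕0⊕1⊕0⊕0⊕0⊕1⊕1⊕0⊕0⊕0⊕1⊕0⊕1⊕1 = 0
s8 (pos 8,9,10,11,12,13,14,15,24,25,26,27,28,29,30,31): 1⊕0⊕0⊕1⊕0⊕0⊕0⊕1⊕1⊕1⊕0⊕1⊕1⊕0⊕1⊕1 = 1
s16 (pos 16,17,18,19,20,21,22,23,24,25,26,27,28,29,30,31): 0⊕0⊕0⊕0⊕1⊕0⊕0⊕0⊕1⊕1⊕0⊕1⊕1⊕0⊕1⊕1 = 1
Syndrome s16…s1 = 11001 → error at position 25.

11001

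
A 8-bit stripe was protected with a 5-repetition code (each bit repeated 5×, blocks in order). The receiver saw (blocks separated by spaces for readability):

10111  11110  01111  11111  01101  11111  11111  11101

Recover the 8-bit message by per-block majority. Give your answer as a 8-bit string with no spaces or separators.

Block 1 (10111): 4 ones → 1
Block 2 (11110): 4 ones → 1
Block 3 (01111): 4 ones → 1
Block 4 (11111): 5 ones → 1
Block 5 (01101): 3 ones → 1
Block 6 (11111): 5 ones → 1
Block 7 (11111): 5 ones → 1
Block 8 (11101): 4 ones → 1

11111111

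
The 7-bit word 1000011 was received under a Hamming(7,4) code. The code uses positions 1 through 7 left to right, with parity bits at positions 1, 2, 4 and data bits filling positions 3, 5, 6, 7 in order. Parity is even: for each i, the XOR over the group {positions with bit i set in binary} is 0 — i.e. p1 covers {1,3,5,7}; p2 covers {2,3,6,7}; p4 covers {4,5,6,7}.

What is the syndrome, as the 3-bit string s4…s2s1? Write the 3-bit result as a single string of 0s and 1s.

000

s1 (pos 1,3,5,7): 1⊕0⊕0⊕1 = 0
s2 (pos 2,3,6,7): 0⊕0⊕1⊕1 = 0
s4 (pos 4,5,6,7): 0⊕0⊕1⊕1 = 0
Syndrome s4…s1 = 000 → no error.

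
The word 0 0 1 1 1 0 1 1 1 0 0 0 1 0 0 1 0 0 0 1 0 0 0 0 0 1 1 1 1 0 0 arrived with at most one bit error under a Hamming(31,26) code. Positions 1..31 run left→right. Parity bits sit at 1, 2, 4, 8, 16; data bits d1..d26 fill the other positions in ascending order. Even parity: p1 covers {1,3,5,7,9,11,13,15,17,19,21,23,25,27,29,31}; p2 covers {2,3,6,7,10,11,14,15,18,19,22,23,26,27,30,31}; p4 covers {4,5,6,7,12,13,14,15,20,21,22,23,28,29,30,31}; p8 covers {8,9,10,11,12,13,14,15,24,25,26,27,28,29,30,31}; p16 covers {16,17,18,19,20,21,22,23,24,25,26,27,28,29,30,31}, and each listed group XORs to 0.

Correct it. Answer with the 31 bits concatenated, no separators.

0011101110000001000100000111100

s1 (pos 1,3,5,7,9,11,13,15,17,19,21,23,25,27,29,31): 0⊕1⊕1⊕1⊕1⊕0⊕1⊕0⊕0⊕0⊕0⊕0⊕0⊕1⊕1⊕0 = 1
s2 (pos 2,3,6,7,10,11,14,15,18,19,22,23,26,27,30,31): 0⊕1⊕0⊕1⊕0⊕0⊕0⊕0⊕0⊕0⊕0⊕0⊕1⊕1⊕0⊕0 = 0
s4 (pos 4,5,6,7,12,13,14,15,20,21,22,23,28,29,30,31): 1⊕1⊕0⊕1⊕0⊕1⊕0⊕0⊕1⊕0⊕0⊕0⊕1⊕1⊕0⊕0 = 1
s8 (pos 8,9,10,11,12,13,14,15,24,25,26,27,28,29,30,31): 1⊕1⊕0⊕0⊕0⊕1⊕0⊕0⊕0⊕0⊕1⊕1⊕1⊕1⊕0⊕0 = 1
s16 (pos 16,17,18,19,20,21,22,23,24,25,26,27,28,29,30,31): 1⊕0⊕0⊕0⊕1⊕0⊕0⊕0⊕0⊕0⊕1⊕1⊕1⊕1⊕0⊕0 = 0
Syndrome s16…s1 = 01101 → error at position 13.
Flip position 13: 0011101110001001000100000111100 → 0011101110000001000100000111100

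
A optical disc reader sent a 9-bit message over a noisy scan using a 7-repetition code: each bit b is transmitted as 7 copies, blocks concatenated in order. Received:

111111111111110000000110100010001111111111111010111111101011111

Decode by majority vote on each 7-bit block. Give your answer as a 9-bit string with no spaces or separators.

Block 1 (1111111): 7 ones → 1
Block 2 (1111111): 7 ones → 1
Block 3 (0000000): 0 ones → 0
Block 4 (1101000): 3 ones → 0
Block 5 (1000111): 4 ones → 1
Block 6 (1111111): 7 ones → 1
Block 7 (1110101): 5 ones → 1
Block 8 (1111110): 6 ones → 1
Block 9 (1011111): 6 ones → 1

110011111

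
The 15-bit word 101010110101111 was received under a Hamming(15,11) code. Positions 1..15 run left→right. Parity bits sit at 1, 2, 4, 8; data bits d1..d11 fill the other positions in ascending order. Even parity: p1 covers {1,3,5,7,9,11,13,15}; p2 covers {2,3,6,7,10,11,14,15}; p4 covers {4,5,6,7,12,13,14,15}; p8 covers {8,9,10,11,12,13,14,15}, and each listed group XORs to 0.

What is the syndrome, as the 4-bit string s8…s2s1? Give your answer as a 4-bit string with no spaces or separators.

s1 (pos 1,3,5,7,9,11,13,15): 1⊕1⊕1⊕1⊕0⊕0⊕1⊕1 = 0
s2 (pos 2,3,6,7,10,11,14,15): 0⊕1⊕0⊕1⊕1⊕0⊕1⊕1 = 1
s4 (pos 4,5,6,7,12,13,14,15): 0⊕1⊕0⊕1⊕1⊕1⊕1⊕1 = 0
s8 (pos 8,9,10,11,12,13,14,15): 1⊕0⊕1⊕0⊕1⊕1⊕1⊕1 = 0
Syndrome s8…s1 = 0010 → error at position 2.

0010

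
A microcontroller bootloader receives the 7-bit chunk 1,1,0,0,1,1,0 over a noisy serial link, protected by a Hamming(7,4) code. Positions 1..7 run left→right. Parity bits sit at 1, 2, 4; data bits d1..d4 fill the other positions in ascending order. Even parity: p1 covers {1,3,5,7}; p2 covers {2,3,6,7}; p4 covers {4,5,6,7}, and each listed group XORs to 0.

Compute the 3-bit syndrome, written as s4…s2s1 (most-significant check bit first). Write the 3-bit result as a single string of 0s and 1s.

000

s1 (pos 1,3,5,7): 1⊕0⊕1⊕0 = 0
s2 (pos 2,3,6,7): 1⊕0⊕1⊕0 = 0
s4 (pos 4,5,6,7): 0⊕1⊕1⊕0 = 0
Syndrome s4…s1 = 000 → no error.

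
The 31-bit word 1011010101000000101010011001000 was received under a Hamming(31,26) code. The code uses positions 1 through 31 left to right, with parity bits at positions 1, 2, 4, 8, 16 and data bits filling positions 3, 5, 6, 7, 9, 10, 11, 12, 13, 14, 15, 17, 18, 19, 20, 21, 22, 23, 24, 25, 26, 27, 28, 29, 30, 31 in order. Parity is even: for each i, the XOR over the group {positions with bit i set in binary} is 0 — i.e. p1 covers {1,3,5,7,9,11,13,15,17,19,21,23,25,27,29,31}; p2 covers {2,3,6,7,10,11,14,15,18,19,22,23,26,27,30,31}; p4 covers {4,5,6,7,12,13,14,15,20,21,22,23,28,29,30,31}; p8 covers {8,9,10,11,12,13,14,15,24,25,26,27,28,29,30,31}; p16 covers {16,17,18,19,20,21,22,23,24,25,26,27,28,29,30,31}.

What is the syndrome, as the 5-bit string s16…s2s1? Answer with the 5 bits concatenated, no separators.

s1 (pos 1,3,5,7,9,11,13,15,17,19,21,23,25,27,29,31): 1⊕1⊕0⊕0⊕0⊕0⊕0⊕0⊕1⊕1⊕1⊕0⊕1⊕0⊕0⊕0 = 0
s2 (pos 2,3,6,7,10,11,14,15,18,19,22,23,26,27,30,31): 0⊕1⊕1⊕0⊕1⊕0⊕0⊕0⊕0⊕1⊕0⊕0⊕0⊕0⊕0⊕0 = 0
s4 (pos 4,5,6,7,12,13,14,15,20,21,22,23,28,29,30,31): 1⊕0⊕1⊕0⊕0⊕0⊕0⊕0⊕0⊕1⊕0⊕0⊕1⊕0⊕0⊕0 = 0
s8 (pos 8,9,10,11,12,13,14,15,24,25,26,27,28,29,30,31): 1⊕0⊕1⊕0⊕0⊕0⊕0⊕0⊕1⊕1⊕0⊕0⊕1⊕0⊕0⊕0 = 1
s16 (pos 16,17,18,19,20,21,22,23,24,25,26,27,28,29,30,31): 0⊕1⊕0⊕1⊕0⊕1⊕0⊕0⊕1⊕1⊕0⊕0⊕1⊕0⊕0⊕0 = 0
Syndrome s16…s1 = 01000 → error at position 8.

01000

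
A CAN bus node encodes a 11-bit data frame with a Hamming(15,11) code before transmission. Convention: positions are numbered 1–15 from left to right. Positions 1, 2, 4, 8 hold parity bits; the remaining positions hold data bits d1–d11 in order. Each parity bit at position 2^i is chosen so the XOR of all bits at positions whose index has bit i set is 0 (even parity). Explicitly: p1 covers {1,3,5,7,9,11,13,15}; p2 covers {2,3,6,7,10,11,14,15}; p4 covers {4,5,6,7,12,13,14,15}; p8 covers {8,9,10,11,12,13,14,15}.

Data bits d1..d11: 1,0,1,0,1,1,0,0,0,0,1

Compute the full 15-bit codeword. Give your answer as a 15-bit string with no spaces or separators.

101001011100001

Place data at non-parity positions: p1 p2 1 p4 0 1 0 p8 1 1 0 0 0 0 1
p1 (pos 1,3,5,7,9,11,13,15): XOR of data positions = 1⊕0⊕0⊕1⊕0⊕0⊕1 = 1
p2 (pos 2,3,6,7,10,11,14,15): XOR of data positions = 1⊕1⊕0⊕1⊕0⊕0⊕1 = 0
p4 (pos 4,5,6,7,12,13,14,15): XOR of data positions = 0⊕1⊕0⊕0⊕0⊕0⊕1 = 0
p8 (pos 8,9,10,11,12,13,14,15): XOR of data positions = 1⊕1⊕0⊕0⊕0⊕0⊕1 = 1
Codeword: 101001011100001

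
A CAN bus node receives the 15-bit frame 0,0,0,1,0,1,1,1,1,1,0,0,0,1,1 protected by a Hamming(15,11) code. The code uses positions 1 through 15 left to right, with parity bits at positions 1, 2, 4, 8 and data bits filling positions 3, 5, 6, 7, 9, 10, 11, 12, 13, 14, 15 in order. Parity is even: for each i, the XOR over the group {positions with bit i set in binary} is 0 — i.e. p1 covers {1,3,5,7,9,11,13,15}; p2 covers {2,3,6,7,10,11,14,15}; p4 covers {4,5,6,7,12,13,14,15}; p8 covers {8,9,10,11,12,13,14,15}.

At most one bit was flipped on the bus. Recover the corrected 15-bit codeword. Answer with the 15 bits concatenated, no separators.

000101111100010

s1 (pos 1,3,5,7,9,11,13,15): 0⊕0⊕0⊕1⊕1⊕0⊕0⊕1 = 1
s2 (pos 2,3,6,7,10,11,14,15): 0⊕0⊕1⊕1⊕1⊕0⊕1⊕1 = 1
s4 (pos 4,5,6,7,12,13,14,15): 1⊕0⊕1⊕1⊕0⊕0⊕1⊕1 = 1
s8 (pos 8,9,10,11,12,13,14,15): 1⊕1⊕1⊕0⊕0⊕0⊕1⊕1 = 1
Syndrome s8…s1 = 1111 → error at position 15.
Flip position 15: 000101111100011 → 000101111100010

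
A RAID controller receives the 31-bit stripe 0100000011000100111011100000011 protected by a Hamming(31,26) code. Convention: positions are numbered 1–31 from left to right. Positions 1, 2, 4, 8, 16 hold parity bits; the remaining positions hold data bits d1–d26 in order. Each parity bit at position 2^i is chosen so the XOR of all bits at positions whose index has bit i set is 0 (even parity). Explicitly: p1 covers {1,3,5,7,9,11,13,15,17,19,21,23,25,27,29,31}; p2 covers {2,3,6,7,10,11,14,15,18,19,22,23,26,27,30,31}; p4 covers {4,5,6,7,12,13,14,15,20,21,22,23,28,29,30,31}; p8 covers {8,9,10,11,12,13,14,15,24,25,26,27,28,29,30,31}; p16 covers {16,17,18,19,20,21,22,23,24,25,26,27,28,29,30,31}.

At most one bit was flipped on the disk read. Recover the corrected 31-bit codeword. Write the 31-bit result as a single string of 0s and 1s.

0100000010000100111011100000011

s1 (pos 1,3,5,7,9,11,13,15,17,19,21,23,25,27,29,31): 0⊕0⊕0⊕0⊕1⊕0⊕0⊕0⊕1⊕1⊕1⊕1⊕0⊕0⊕0⊕1 = 0
s2 (pos 2,3,6,7,10,11,14,15,18,19,22,23,26,27,30,31): 1⊕0⊕0⊕0⊕1⊕0⊕1⊕0⊕1⊕1⊕1⊕1⊕0⊕0⊕1⊕1 = 1
s4 (pos 4,5,6,7,12,13,14,15,20,21,22,23,28,29,30,31): 0⊕0⊕0⊕0⊕0⊕0⊕1⊕0⊕0⊕1⊕1⊕1⊕0⊕0⊕1⊕1 = 0
s8 (pos 8,9,10,11,12,13,14,15,24,25,26,27,28,29,30,31): 0⊕1⊕1⊕0⊕0⊕0⊕1⊕0⊕0⊕0⊕0⊕0⊕0⊕0⊕1⊕1 = 1
s16 (pos 16,17,18,19,20,21,22,23,24,25,26,27,28,29,30,31): 0⊕1⊕1⊕1⊕0⊕1⊕1⊕1⊕0⊕0⊕0⊕0⊕0⊕0⊕1⊕1 = 0
Syndrome s16…s1 = 01010 → error at position 10.
Flip position 10: 0100000011000100111011100000011 → 0100000010000100111011100000011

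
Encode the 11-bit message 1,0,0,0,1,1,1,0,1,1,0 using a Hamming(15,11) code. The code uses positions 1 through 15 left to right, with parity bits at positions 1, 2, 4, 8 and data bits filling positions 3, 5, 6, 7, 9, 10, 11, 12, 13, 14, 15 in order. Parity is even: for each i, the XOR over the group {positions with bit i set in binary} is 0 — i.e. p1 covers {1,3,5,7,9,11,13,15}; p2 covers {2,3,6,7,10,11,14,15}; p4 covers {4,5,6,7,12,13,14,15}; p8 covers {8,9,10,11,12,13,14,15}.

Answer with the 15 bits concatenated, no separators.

Place data at non-parity positions: p1 p2 1 p4 0 0 0 p8 1 1 1 0 1 1 0
p1 (pos 1,3,5,7,9,11,13,15): XOR of data positions = 1⊕0⊕0⊕1⊕1⊕1⊕0 = 0
p2 (pos 2,3,6,7,10,11,14,15): XOR of data positions = 1⊕0⊕0⊕1⊕1⊕1⊕0 = 0
p4 (pos 4,5,6,7,12,13,14,15): XOR of data positions = 0⊕0⊕0⊕0⊕1⊕1⊕0 = 0
p8 (pos 8,9,10,11,12,13,14,15): XOR of data positions = 1⊕1⊕1⊕0⊕1⊕1⊕0 = 1
Codeword: 001000011110110

001000011110110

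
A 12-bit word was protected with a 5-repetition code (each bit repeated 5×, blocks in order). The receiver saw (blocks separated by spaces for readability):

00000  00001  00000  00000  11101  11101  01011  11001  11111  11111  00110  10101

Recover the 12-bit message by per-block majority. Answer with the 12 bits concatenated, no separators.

000011111101

Block 1 (00000): 0 ones → 0
Block 2 (00001): 1 one → 0
Block 3 (00000): 0 ones → 0
Block 4 (00000): 0 ones → 0
Block 5 (11101): 4 ones → 1
Block 6 (11101): 4 ones → 1
Block 7 (01011): 3 ones → 1
Block 8 (11001): 3 ones → 1
Block 9 (11111): 5 ones → 1
Block 10 (11111): 5 ones → 1
Block 11 (00110): 2 ones → 0
Block 12 (10101): 3 ones → 1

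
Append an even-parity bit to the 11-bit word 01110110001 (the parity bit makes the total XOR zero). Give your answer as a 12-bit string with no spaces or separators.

011101100010

XOR of the 11 data bits: 0⊕1⊕1⊕1⊕0⊕1⊕1⊕0⊕0⊕0⊕1 = 0
Parity bit = 0 (so all 12 bits XOR to 0).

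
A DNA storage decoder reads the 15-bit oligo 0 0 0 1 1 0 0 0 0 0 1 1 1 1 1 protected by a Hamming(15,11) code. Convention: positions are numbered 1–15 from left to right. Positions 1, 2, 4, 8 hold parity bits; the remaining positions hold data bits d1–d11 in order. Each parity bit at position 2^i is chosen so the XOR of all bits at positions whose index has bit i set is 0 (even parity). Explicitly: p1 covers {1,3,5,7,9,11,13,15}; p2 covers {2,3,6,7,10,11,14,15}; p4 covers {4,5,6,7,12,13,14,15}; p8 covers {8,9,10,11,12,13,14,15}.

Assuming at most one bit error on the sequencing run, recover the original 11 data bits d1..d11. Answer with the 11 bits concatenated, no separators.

01000111111

s1 (pos 1,3,5,7,9,11,13,15): 0⊕0⊕1⊕0⊕0⊕1⊕1⊕1 = 0
s2 (pos 2,3,6,7,10,11,14,15): 0⊕0⊕0⊕0⊕0⊕1⊕1⊕1 = 1
s4 (pos 4,5,6,7,12,13,14,15): 1⊕1⊕0⊕0⊕1⊕1⊕1⊕1 = 0
s8 (pos 8,9,10,11,12,13,14,15): 0⊕0⊕0⊕1⊕1⊕1⊕1⊕1 = 1
Syndrome s8…s1 = 1010 → error at position 10.
Flip position 10: 000110000011111 → 000110000111111
Read data bits from positions 3,5,6,7,9,10,11,12,13,14,15: 01000111111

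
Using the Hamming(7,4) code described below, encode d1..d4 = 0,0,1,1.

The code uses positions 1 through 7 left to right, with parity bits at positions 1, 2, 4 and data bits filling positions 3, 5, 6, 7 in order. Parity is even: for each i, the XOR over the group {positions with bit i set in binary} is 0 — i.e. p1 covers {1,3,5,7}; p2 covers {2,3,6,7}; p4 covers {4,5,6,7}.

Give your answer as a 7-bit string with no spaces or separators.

Place data at non-parity positions: p1 p2 0 p4 0 1 1
p1 (pos 1,3,5,7): XOR of data positions = 0⊕0⊕1 = 1
p2 (pos 2,3,6,7): XOR of data positions = 0⊕1⊕1 = 0
p4 (pos 4,5,6,7): XOR of data positions = 0⊕1⊕1 = 0
Codeword: 1000011

1000011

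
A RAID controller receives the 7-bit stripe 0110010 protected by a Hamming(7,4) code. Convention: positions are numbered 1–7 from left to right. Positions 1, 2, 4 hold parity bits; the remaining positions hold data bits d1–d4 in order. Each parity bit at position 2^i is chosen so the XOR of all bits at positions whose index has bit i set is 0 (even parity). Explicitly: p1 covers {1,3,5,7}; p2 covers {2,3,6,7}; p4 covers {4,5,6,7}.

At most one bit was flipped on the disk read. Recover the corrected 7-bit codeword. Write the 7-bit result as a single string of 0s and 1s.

s1 (pos 1,3,5,7): 0⊕1⊕0⊕0 = 1
s2 (pos 2,3,6,7): 1⊕1⊕1⊕0 = 1
s4 (pos 4,5,6,7): 0⊕0⊕1⊕0 = 1
Syndrome s4…s1 = 111 → error at position 7.
Flip position 7: 0110010 → 0110011

0110011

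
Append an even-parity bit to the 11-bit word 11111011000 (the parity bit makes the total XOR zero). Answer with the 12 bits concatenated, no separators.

XOR of the 11 data bits: 1⊕1⊕1⊕1⊕1⊕0⊕1⊕1⊕0⊕0⊕0 = 1
Parity bit = 1 (so all 12 bits XOR to 0).

111110110001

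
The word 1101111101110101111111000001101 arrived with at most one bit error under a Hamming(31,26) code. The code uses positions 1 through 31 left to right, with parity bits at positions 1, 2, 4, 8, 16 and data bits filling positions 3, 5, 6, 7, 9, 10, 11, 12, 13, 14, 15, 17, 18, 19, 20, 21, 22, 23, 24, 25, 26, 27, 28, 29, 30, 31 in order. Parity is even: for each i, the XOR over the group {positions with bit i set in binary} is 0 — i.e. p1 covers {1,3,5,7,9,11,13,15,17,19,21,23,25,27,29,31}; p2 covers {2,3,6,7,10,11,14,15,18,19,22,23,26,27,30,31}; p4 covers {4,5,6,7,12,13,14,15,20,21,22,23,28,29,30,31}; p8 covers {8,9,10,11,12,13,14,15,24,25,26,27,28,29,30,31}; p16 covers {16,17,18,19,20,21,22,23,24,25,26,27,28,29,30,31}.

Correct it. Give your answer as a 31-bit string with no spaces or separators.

0101111101110101111111000001101

s1 (pos 1,3,5,7,9,11,13,15,17,19,21,23,25,27,29,31): 1⊕0⊕1⊕1⊕0⊕1⊕0⊕0⊕1⊕1⊕1⊕0⊕0⊕0⊕1⊕1 = 1
s2 (pos 2,3,6,7,10,11,14,15,18,19,22,23,26,27,30,31): 1⊕0⊕1⊕1⊕1⊕1⊕1⊕0⊕1⊕1⊕1⊕0⊕0⊕0⊕0⊕1 = 0
s4 (pos 4,5,6,7,12,13,14,15,20,21,22,23,28,29,30,31): 1⊕1⊕1⊕1⊕1⊕0⊕1⊕0⊕1⊕1⊕1⊕0⊕1⊕1⊕0⊕1 = 0
s8 (pos 8,9,10,11,12,13,14,15,24,25,26,27,28,29,30,31): 1⊕0⊕1⊕1⊕1⊕0⊕1⊕0⊕0⊕0⊕0⊕0⊕1⊕1⊕0⊕1 = 0
s16 (pos 16,17,18,19,20,21,22,23,24,25,26,27,28,29,30,31): 1⊕1⊕1⊕1⊕1⊕1⊕1⊕0⊕0⊕0⊕0⊕0⊕1⊕1⊕0⊕1 = 0
Syndrome s16…s1 = 00001 → error at position 1.
Flip position 1: 1101111101110101111111000001101 → 0101111101110101111111000001101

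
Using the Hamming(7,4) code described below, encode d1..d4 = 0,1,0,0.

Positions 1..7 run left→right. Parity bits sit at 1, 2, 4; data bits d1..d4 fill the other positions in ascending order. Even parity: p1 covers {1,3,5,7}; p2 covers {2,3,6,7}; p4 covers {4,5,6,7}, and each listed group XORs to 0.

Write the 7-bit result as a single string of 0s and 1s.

Place data at non-parity positions: p1 p2 0 p4 1 0 0
p1 (pos 1,3,5,7): XOR of data positions = 0⊕1⊕0 = 1
p2 (pos 2,3,6,7): XOR of data positions = 0⊕0⊕0 = 0
p4 (pos 4,5,6,7): XOR of data positions = 1⊕0⊕0 = 1
Codeword: 1001100

1001100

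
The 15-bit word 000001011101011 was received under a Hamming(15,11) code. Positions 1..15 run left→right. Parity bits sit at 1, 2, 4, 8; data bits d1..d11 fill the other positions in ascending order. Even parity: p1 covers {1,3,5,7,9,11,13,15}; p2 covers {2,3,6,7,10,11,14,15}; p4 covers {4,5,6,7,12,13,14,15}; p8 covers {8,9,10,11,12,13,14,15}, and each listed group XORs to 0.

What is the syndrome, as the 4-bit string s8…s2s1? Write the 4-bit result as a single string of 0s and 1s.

0000

s1 (pos 1,3,5,7,9,11,13,15): 0⊕0⊕0⊕0⊕1⊕0⊕0⊕1 = 0
s2 (pos 2,3,6,7,10,11,14,15): 0⊕0⊕1⊕0⊕1⊕0⊕1⊕1 = 0
s4 (pos 4,5,6,7,12,13,14,15): 0⊕0⊕1⊕0⊕1⊕0⊕1⊕1 = 0
s8 (pos 8,9,10,11,12,13,14,15): 1⊕1⊕1⊕0⊕1⊕0⊕1⊕1 = 0
Syndrome s8…s1 = 0000 → no error.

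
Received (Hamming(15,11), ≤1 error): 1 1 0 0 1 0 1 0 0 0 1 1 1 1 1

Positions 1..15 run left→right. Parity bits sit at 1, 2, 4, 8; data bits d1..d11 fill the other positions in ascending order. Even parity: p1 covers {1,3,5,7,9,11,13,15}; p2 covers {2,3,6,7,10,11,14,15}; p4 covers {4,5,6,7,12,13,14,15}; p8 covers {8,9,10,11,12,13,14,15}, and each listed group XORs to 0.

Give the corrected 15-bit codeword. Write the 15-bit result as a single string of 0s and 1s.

s1 (pos 1,3,5,7,9,11,13,15): 1⊕0⊕1⊕1⊕0⊕1⊕1⊕1 = 0
s2 (pos 2,3,6,7,10,11,14,15): 1⊕0⊕0⊕1⊕0⊕1⊕1⊕1 = 1
s4 (pos 4,5,6,7,12,13,14,15): 0⊕1⊕0⊕1⊕1⊕1⊕1⊕1 = 0
s8 (pos 8,9,10,11,12,13,14,15): 0⊕0⊕0⊕1⊕1⊕1⊕1⊕1 = 1
Syndrome s8…s1 = 1010 → error at position 10.
Flip position 10: 110010100011111 → 110010100111111

110010100111111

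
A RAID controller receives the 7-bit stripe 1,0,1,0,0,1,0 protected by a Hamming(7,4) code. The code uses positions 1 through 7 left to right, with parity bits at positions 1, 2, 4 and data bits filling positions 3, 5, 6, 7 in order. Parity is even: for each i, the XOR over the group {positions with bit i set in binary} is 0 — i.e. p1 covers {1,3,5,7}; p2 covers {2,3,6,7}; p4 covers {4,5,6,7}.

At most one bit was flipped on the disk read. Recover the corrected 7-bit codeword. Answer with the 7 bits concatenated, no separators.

s1 (pos 1,3,5,7): 1⊕1⊕0⊕0 = 0
s2 (pos 2,3,6,7): 0⊕1⊕1⊕0 = 0
s4 (pos 4,5,6,7): 0⊕0⊕1⊕0 = 1
Syndrome s4…s1 = 100 → error at position 4.
Flip position 4: 1010010 → 1011010

1011010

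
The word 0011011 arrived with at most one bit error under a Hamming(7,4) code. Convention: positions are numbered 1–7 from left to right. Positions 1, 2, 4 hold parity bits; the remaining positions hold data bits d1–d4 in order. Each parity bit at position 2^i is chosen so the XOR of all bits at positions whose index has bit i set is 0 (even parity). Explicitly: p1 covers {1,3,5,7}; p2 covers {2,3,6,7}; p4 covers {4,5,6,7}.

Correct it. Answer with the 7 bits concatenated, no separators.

0011001

s1 (pos 1,3,5,7): 0⊕1⊕0⊕1 = 0
s2 (pos 2,3,6,7): 0⊕1⊕1⊕1 = 1
s4 (pos 4,5,6,7): 1⊕0⊕1⊕1 = 1
Syndrome s4…s1 = 110 → error at position 6.
Flip position 6: 0011011 → 0011001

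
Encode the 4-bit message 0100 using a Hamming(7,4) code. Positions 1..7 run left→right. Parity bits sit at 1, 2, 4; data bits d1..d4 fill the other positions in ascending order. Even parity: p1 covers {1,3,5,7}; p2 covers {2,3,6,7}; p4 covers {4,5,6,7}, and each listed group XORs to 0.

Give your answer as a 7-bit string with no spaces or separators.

Place data at non-parity positions: p1 p2 0 p4 1 0 0
p1 (pos 1,3,5,7): XOR of data positions = 0⊕1⊕0 = 1
p2 (pos 2,3,6,7): XOR of data positions = 0⊕0⊕0 = 0
p4 (pos 4,5,6,7): XOR of data positions = 1⊕0⊕0 = 1
Codeword: 1001100

1001100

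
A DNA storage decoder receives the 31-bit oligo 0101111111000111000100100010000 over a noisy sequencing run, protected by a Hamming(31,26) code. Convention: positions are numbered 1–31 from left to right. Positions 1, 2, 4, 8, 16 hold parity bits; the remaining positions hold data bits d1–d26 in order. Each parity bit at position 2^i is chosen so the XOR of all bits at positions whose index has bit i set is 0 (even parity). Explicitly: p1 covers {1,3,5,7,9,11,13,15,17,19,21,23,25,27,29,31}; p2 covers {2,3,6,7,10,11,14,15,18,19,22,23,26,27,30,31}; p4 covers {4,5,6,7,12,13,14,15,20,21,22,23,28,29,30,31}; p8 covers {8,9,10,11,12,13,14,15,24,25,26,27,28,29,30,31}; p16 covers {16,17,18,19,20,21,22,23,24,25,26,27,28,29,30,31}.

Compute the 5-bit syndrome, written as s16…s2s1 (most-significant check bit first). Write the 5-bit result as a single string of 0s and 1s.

00000

s1 (pos 1,3,5,7,9,11,13,15,17,19,21,23,25,27,29,31): 0⊕0⊕1⊕1⊕1⊕0⊕0⊕1⊕0⊕0⊕0⊕1⊕0⊕1⊕0⊕0 = 0
s2 (pos 2,3,6,7,10,11,14,15,18,19,22,23,26,27,30,31): 1⊕0⊕1⊕1⊕1⊕0⊕1⊕1⊕0⊕0⊕0⊕1⊕0⊕1⊕0⊕0 = 0
s4 (pos 4,5,6,7,12,13,14,15,20,21,22,23,28,29,30,31): 1⊕1⊕1⊕1⊕0⊕0⊕1⊕1⊕1⊕0⊕0⊕1⊕0⊕0⊕0⊕0 = 0
s8 (pos 8,9,10,11,12,13,14,15,24,25,26,27,28,29,30,31): 1⊕1⊕1⊕0⊕0⊕0⊕1⊕1⊕0⊕0⊕0⊕1⊕0⊕0⊕0⊕0 = 0
s16 (pos 16,17,18,19,20,21,22,23,24,25,26,27,28,29,30,31): 1⊕0⊕0⊕0⊕1⊕0⊕0⊕1⊕0⊕0⊕0⊕1⊕0⊕0⊕0⊕0 = 0
Syndrome s16…s1 = 00000 → no error.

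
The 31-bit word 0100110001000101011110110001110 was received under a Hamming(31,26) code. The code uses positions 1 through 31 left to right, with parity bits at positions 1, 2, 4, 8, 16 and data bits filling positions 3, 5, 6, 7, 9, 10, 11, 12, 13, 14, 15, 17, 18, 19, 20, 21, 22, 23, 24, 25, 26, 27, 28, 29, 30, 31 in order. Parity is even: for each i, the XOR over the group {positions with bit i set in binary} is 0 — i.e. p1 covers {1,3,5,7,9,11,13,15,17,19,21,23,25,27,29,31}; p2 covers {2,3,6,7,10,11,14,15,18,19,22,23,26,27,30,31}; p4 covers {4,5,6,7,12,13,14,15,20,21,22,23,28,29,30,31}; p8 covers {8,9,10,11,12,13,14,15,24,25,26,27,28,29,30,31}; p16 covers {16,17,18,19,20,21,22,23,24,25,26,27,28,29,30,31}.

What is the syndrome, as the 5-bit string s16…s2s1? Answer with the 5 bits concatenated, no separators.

s1 (pos 1,3,5,7,9,11,13,15,17,19,21,23,25,27,29,31): 0⊕0⊕1⊕0⊕0⊕0⊕0⊕0⊕0⊕1⊕1⊕1⊕0⊕0⊕1⊕0 = 1
s2 (pos 2,3,6,7,10,11,14,15,18,19,22,23,26,27,30,31): 1⊕0⊕1⊕0⊕1⊕0⊕1⊕0⊕1⊕1⊕0⊕1⊕0⊕0⊕1⊕0 = 0
s4 (pos 4,5,6,7,12,13,14,15,20,21,22,23,28,29,30,31): 0⊕1⊕1⊕0⊕0⊕0⊕1⊕0⊕1⊕1⊕0⊕1⊕1⊕1⊕1⊕0 = 1
s8 (pos 8,9,10,11,12,13,14,15,24,25,26,27,28,29,30,31): 0⊕0⊕1⊕0⊕0⊕0⊕1⊕0⊕1⊕0⊕0⊕0⊕1⊕1⊕1⊕0 = 0
s16 (pos 16,17,18,19,20,21,22,23,24,25,26,27,28,29,30,31): 1⊕0⊕1⊕1⊕1⊕1⊕0⊕1⊕1⊕0⊕0⊕0⊕1⊕1⊕1⊕0 = 0
Syndrome s16…s1 = 00101 → error at position 5.

00101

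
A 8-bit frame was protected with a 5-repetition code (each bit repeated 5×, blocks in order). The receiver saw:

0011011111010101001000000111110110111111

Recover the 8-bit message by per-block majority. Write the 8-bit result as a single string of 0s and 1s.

Block 1 (00110): 2 ones → 0
Block 2 (11111): 5 ones → 1
Block 3 (01010): 2 ones → 0
Block 4 (10010): 2 ones → 0
Block 5 (00000): 0 ones → 0
Block 6 (11111): 5 ones → 1
Block 7 (01101): 3 ones → 1
Block 8 (11111): 5 ones → 1

01000111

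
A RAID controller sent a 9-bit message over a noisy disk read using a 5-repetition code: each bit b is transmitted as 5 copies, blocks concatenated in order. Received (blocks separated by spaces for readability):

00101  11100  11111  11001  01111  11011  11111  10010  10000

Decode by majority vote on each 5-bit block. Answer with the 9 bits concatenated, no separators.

Block 1 (00101): 2 ones → 0
Block 2 (11100): 3 ones → 1
Block 3 (11111): 5 ones → 1
Block 4 (11001): 3 ones → 1
Block 5 (01111): 4 ones → 1
Block 6 (11011): 4 ones → 1
Block 7 (11111): 5 ones → 1
Block 8 (10010): 2 ones → 0
Block 9 (10000): 1 one → 0

011111100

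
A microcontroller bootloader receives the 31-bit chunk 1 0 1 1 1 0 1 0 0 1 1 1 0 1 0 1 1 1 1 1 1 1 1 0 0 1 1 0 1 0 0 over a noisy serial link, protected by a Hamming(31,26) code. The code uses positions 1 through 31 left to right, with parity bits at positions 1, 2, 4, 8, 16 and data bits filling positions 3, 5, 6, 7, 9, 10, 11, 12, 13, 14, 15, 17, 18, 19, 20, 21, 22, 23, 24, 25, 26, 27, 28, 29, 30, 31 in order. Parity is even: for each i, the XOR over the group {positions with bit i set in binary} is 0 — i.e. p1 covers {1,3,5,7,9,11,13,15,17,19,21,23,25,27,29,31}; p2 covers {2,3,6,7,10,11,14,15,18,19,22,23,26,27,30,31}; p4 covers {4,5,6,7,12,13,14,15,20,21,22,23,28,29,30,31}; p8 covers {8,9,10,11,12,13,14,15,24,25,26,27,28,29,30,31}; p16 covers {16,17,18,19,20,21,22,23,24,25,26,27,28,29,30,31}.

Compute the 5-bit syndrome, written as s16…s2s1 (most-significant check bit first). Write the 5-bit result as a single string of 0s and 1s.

s1 (pos 1,3,5,7,9,11,13,15,17,19,21,23,25,27,29,31): 1⊕1⊕1⊕1⊕0⊕1⊕0⊕0⊕1⊕1⊕1⊕1⊕0⊕1⊕1⊕0 = 1
s2 (pos 2,3,6,7,10,11,14,15,18,19,22,23,26,27,30,31): 0⊕1⊕0⊕1⊕1⊕1⊕1⊕0⊕1⊕1⊕1⊕1⊕1⊕1⊕0⊕0 = 1
s4 (pos 4,5,6,7,12,13,14,15,20,21,22,23,28,29,30,31): 1⊕1⊕0⊕1⊕1⊕0⊕1⊕0⊕1⊕1⊕1⊕1⊕0⊕1⊕0⊕0 = 0
s8 (pos 8,9,10,11,12,13,14,15,24,25,26,27,28,29,30,31): 0⊕0⊕1⊕1⊕1⊕0⊕1⊕0⊕0⊕0⊕1⊕1⊕0⊕1⊕0⊕0 = 1
s16 (pos 16,17,18,19,20,21,22,23,24,25,26,27,28,29,30,31): 1⊕1⊕1⊕1⊕1⊕1⊕1⊕1⊕0⊕0⊕1⊕1⊕0⊕1⊕0⊕0 = 1
Syndrome s16…s1 = 11011 → error at position 27.

11011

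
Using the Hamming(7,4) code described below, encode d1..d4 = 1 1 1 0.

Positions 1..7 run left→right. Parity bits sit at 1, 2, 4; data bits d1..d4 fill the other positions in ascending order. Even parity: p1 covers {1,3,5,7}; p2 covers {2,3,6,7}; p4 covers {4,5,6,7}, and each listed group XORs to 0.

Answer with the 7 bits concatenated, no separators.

0010110

Place data at non-parity positions: p1 p2 1 p4 1 1 0
p1 (pos 1,3,5,7): XOR of data positions = 1⊕1⊕0 = 0
p2 (pos 2,3,6,7): XOR of data positions = 1⊕1⊕0 = 0
p4 (pos 4,5,6,7): XOR of data positions = 1⊕1⊕0 = 0
Codeword: 0010110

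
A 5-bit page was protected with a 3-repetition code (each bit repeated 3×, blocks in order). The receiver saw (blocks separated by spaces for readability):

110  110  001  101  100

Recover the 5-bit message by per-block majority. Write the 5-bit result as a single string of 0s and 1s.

11010

Block 1 (110): 2 ones → 1
Block 2 (110): 2 ones → 1
Block 3 (001): 1 one → 0
Block 4 (101): 2 ones → 1
Block 5 (100): 1 one → 0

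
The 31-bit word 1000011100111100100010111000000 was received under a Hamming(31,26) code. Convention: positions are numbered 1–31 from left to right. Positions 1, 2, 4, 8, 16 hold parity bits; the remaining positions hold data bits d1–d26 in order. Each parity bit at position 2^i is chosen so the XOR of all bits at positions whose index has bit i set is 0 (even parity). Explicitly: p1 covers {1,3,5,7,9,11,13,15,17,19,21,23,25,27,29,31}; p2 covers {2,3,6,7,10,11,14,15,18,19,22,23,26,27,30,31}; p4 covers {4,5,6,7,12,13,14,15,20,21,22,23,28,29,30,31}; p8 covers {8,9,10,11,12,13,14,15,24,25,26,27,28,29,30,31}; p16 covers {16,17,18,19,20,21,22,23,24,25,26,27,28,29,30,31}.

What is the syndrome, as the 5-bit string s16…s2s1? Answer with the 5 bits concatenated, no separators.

s1 (pos 1,3,5,7,9,11,13,15,17,19,21,23,25,27,29,31): 1⊕0⊕0⊕1⊕0⊕1⊕1⊕0⊕1⊕0⊕1⊕1⊕1⊕0⊕0⊕0 = 0
s2 (pos 2,3,6,7,10,11,14,15,18,19,22,23,26,27,30,31): 0⊕0⊕1⊕1⊕0⊕1⊕1⊕0⊕0⊕0⊕0⊕1⊕0⊕0⊕0⊕0 = 1
s4 (pos 4,5,6,7,12,13,14,15,20,21,22,23,28,29,30,31): 0⊕0⊕1⊕1⊕1⊕1⊕1⊕0⊕0⊕1⊕0⊕1⊕0⊕0⊕0⊕0 = 1
s8 (pos 8,9,10,11,12,13,14,15,24,25,26,27,28,29,30,31): 1⊕0⊕0⊕1⊕1⊕1⊕1⊕0⊕1⊕1⊕0⊕0⊕0⊕0⊕0⊕0 = 1
s16 (pos 16,17,18,19,20,21,22,23,24,25,26,27,28,29,30,31): 0⊕1⊕0⊕0⊕0⊕1⊕0⊕1⊕1⊕1⊕0⊕0⊕0⊕0⊕0⊕0 = 1
Syndrome s16…s1 = 11110 → error at position 30.

11110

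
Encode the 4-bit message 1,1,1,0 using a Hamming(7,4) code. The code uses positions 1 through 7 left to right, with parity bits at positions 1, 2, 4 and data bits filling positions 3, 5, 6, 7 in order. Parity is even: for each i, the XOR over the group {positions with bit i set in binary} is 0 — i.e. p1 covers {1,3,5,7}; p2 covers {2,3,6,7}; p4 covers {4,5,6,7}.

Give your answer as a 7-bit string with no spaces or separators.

0010110

Place data at non-parity positions: p1 p2 1 p4 1 1 0
p1 (pos 1,3,5,7): XOR of data positions = 1⊕1⊕0 = 0
p2 (pos 2,3,6,7): XOR of data positions = 1⊕1⊕0 = 0
p4 (pos 4,5,6,7): XOR of data positions = 1⊕1⊕0 = 0
Codeword: 0010110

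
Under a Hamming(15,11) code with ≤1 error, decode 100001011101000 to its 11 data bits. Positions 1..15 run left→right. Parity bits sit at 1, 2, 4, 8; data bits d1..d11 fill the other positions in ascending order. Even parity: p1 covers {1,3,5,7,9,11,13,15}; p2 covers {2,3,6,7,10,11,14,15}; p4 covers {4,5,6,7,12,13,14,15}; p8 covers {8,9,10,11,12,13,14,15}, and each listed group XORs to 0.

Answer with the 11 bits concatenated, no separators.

s1 (pos 1,3,5,7,9,11,13,15): 1⊕0⊕0⊕0⊕1⊕0⊕0⊕0 = 0
s2 (pos 2,3,6,7,10,11,14,15): 0⊕0⊕1⊕0⊕1⊕0⊕0⊕0 = 0
s4 (pos 4,5,6,7,12,13,14,15): 0⊕0⊕1⊕0⊕1⊕0⊕0⊕0 = 0
s8 (pos 8,9,10,11,12,13,14,15): 1⊕1⊕1⊕0⊕1⊕0⊕0⊕0 = 0
Syndrome s8…s1 = 0000 → no error.
Read data bits from positions 3,5,6,7,9,10,11,12,13,14,15: 00101101000

00101101000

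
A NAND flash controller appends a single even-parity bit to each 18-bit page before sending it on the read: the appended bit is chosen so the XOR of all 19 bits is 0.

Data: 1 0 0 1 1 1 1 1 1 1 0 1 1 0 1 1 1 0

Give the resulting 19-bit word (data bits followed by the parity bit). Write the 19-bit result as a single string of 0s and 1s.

1001111111011011101

XOR of the 18 data bits: 1⊕0⊕0⊕1⊕1⊕1⊕1⊕1⊕1⊕1⊕0⊕1⊕1⊕0⊕1⊕1⊕1⊕0 = 1
Parity bit = 1 (so all 19 bits XOR to 0).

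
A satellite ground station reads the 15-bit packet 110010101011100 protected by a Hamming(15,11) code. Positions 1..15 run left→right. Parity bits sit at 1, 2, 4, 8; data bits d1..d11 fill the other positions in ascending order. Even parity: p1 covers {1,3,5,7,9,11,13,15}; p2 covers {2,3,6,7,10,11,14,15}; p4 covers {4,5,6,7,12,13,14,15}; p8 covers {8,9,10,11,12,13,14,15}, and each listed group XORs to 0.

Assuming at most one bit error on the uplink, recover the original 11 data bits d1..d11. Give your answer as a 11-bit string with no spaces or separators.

01011011100

s1 (pos 1,3,5,7,9,11,13,15): 1⊕0⊕1⊕1⊕1⊕1⊕1⊕0 = 0
s2 (pos 2,3,6,7,10,11,14,15): 1⊕0⊕0⊕1⊕0⊕1⊕0⊕0 = 1
s4 (pos 4,5,6,7,12,13,14,15): 0⊕1⊕0⊕1⊕1⊕1⊕0⊕0 = 0
s8 (pos 8,9,10,11,12,13,14,15): 0⊕1⊕0⊕1⊕1⊕1⊕0⊕0 = 0
Syndrome s8…s1 = 0010 → error at position 2.
Flip position 2: 110010101011100 → 100010101011100
Read data bits from positions 3,5,6,7,9,10,11,12,13,14,15: 01011011100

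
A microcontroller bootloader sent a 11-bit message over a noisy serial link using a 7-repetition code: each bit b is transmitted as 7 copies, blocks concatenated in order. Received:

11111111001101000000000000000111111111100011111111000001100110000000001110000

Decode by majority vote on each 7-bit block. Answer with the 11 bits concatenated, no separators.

Block 1 (1111111): 7 ones → 1
Block 2 (1001101): 4 ones → 1
Block 3 (0000000): 0 ones → 0
Block 4 (0000000): 0 ones → 0
Block 5 (0111111): 6 ones → 1
Block 6 (1111000): 4 ones → 1
Block 7 (1111111): 7 ones → 1
Block 8 (1000001): 2 ones → 0
Block 9 (1001100): 3 ones → 0
Block 10 (0000000): 0 ones → 0
Block 11 (1110000): 3 ones → 0

11001110000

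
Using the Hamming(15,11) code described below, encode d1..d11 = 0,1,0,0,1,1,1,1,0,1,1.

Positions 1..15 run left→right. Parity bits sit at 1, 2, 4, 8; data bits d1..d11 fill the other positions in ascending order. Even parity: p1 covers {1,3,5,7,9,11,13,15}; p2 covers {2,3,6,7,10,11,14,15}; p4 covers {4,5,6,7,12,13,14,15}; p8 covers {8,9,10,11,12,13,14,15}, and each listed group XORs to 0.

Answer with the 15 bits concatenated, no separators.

000010001111011

Place data at non-parity positions: p1 p2 0 p4 1 0 0 p8 1 1 1 1 0 1 1
p1 (pos 1,3,5,7,9,11,13,15): XOR of data positions = 0⊕1⊕0⊕1⊕1⊕0⊕1 = 0
p2 (pos 2,3,6,7,10,11,14,15): XOR of data positions = 0⊕0⊕0⊕1⊕1⊕1⊕1 = 0
p4 (pos 4,5,6,7,12,13,14,15): XOR of data positions = 1⊕0⊕0⊕1⊕0⊕1⊕1 = 0
p8 (pos 8,9,10,11,12,13,14,15): XOR of data positions = 1⊕1⊕1⊕1⊕0⊕1⊕1 = 0
Codeword: 000010001111011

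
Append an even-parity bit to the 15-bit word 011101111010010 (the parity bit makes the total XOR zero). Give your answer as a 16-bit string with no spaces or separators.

XOR of the 15 data bits: 0⊕1⊕1⊕1⊕0⊕1⊕1⊕1⊕1⊕0⊕1⊕0⊕0⊕1⊕0 = 1
Parity bit = 1 (so all 16 bits XOR to 0).

0111011110100101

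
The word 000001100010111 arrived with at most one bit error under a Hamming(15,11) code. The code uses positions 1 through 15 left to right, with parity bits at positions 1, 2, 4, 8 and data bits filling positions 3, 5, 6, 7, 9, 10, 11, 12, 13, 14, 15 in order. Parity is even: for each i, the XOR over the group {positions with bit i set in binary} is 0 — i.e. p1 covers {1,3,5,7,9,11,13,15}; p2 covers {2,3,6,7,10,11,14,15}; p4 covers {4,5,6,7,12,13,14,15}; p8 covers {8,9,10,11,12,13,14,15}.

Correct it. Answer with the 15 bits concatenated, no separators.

s1 (pos 1,3,5,7,9,11,13,15): 0⊕0⊕0⊕1⊕0⊕1⊕1⊕1 = 0
s2 (pos 2,3,6,7,10,11,14,15): 0⊕0⊕1⊕1⊕0⊕1⊕1⊕1 = 1
s4 (pos 4,5,6,7,12,13,14,15): 0⊕0⊕1⊕1⊕0⊕1⊕1⊕1 = 1
s8 (pos 8,9,10,11,12,13,14,15): 0⊕0⊕0⊕1⊕0⊕1⊕1⊕1 = 0
Syndrome s8…s1 = 0110 → error at position 6.
Flip position 6: 000001100010111 → 000000100010111

000000100010111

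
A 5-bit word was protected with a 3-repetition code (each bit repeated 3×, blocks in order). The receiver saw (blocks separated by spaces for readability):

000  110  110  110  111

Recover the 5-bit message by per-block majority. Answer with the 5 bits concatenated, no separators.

01111

Block 1 (000): 0 ones → 0
Block 2 (110): 2 ones → 1
Block 3 (110): 2 ones → 1
Block 4 (110): 2 ones → 1
Block 5 (111): 3 ones → 1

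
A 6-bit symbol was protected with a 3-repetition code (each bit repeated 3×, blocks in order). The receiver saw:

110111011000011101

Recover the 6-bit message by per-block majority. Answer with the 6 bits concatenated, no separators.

111011

Block 1 (110): 2 ones → 1
Block 2 (111): 3 ones → 1
Block 3 (011): 2 ones → 1
Block 4 (000): 0 ones → 0
Block 5 (011): 2 ones → 1
Block 6 (101): 2 ones → 1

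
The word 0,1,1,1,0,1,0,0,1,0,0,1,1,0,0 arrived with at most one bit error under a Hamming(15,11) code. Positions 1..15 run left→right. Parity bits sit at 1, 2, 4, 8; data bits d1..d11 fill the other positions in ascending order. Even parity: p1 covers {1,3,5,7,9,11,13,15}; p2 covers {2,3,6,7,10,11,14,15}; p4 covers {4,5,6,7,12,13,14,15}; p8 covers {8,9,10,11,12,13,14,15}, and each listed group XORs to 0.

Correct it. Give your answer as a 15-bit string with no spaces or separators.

011101001011100

s1 (pos 1,3,5,7,9,11,13,15): 0⊕1⊕0⊕0⊕1⊕0⊕1⊕0 = 1
s2 (pos 2,3,6,7,10,11,14,15): 1⊕1⊕1⊕0⊕0⊕0⊕0⊕0 = 1
s4 (pos 4,5,6,7,12,13,14,15): 1⊕0⊕1⊕0⊕1⊕1⊕0⊕0 = 0
s8 (pos 8,9,10,11,12,13,14,15): 0⊕1⊕0⊕0⊕1⊕1⊕0⊕0 = 1
Syndrome s8…s1 = 1011 → error at position 11.
Flip position 11: 011101001001100 → 011101001011100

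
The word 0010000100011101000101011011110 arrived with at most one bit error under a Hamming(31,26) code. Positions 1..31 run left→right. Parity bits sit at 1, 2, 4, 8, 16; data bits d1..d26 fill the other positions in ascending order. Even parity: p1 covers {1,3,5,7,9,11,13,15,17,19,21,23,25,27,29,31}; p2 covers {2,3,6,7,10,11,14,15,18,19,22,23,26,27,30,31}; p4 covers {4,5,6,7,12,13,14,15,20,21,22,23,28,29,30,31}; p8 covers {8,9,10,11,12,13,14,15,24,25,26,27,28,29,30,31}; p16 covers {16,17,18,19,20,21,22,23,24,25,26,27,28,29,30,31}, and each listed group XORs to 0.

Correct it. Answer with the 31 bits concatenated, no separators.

0010000100011101001101011011110

s1 (pos 1,3,5,7,9,11,13,15,17,19,21,23,25,27,29,31): 0⊕1⊕0⊕0⊕0⊕0⊕1⊕0⊕0⊕0⊕0⊕0⊕1⊕1⊕1⊕0 = 1
s2 (pos 2,3,6,7,10,11,14,15,18,19,22,23,26,27,30,31): 0⊕1⊕0⊕0⊕0⊕0⊕1⊕0⊕0⊕0⊕1⊕0⊕0⊕1⊕1⊕0 = 1
s4 (pos 4,5,6,7,12,13,14,15,20,21,22,23,28,29,30,31): 0⊕0⊕0⊕0⊕1⊕1⊕1⊕0⊕1⊕0⊕1⊕0⊕1⊕1⊕1⊕0 = 0
s8 (pos 8,9,10,11,12,13,14,15,24,25,26,27,28,29,30,31): 1⊕0⊕0⊕0⊕1⊕1⊕1⊕0⊕1⊕1⊕0⊕1⊕1⊕1⊕1⊕0 = 0
s16 (pos 16,17,18,19,20,21,22,23,24,25,26,27,28,29,30,31): 1⊕0⊕0⊕0⊕1⊕0⊕1⊕0⊕1⊕1⊕0⊕1⊕1⊕1⊕1⊕0 = 1
Syndrome s16…s1 = 10011 → error at position 19.
Flip position 19: 0010000100011101000101011011110 → 0010000100011101001101011011110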